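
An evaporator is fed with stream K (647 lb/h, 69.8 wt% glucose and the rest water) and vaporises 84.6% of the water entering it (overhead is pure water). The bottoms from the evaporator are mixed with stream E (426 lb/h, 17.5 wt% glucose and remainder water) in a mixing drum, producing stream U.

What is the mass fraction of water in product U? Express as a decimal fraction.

Vapour removed = 0.846×0.302×647 = 165.3 lb/h; concentrate = 481.7 lb/h.
water reaching the mixer = 30.091 (from concentrate) + 426×0.825 = 381.54 lb/h.
Product flow = 481.7 + 426 = 907.7 lb/h; water fraction = 0.4203.

0.4203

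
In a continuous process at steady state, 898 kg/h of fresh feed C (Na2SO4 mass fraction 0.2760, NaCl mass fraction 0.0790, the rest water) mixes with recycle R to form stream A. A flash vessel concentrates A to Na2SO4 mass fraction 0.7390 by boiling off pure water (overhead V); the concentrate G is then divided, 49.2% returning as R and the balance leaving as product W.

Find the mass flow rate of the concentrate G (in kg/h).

660.2 kg/h

Overall Na2SO4 balance (none leaves overhead): Na2SO4 in fresh feed = Na2SO4 in product, i.e. 898×0.276 = (1−0.492)·G·0.739.
G = 247.85/(0.739×0.508) = 660.2 kg/h.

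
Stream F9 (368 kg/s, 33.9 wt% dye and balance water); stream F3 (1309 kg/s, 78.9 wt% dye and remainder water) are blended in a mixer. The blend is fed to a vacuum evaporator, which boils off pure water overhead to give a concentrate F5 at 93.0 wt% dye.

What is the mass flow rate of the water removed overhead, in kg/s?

432.3 kg/s

dye entering = 368×0.339 + 1309×0.789 = 1157.6 kg/s.
All dye reports to F5, so F5 = 1157.6/0.930 = 1244.7 kg/s.
Total feed = 1677 kg/s; overhead = 1677 − 1244.7 = 432.32 kg/s.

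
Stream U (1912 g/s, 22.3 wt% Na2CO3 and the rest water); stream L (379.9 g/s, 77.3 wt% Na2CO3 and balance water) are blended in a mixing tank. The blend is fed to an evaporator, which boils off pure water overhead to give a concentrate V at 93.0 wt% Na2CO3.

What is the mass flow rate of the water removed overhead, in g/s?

Na2CO3 entering = 1912×0.223 + 379.9×0.773 = 720.04 g/s.
All Na2CO3 reports to V, so V = 720.04/0.930 = 774.24 g/s.
Total feed = 2291.9 g/s; overhead = 2291.9 − 774.24 = 1517.7 g/s.

1518 g/s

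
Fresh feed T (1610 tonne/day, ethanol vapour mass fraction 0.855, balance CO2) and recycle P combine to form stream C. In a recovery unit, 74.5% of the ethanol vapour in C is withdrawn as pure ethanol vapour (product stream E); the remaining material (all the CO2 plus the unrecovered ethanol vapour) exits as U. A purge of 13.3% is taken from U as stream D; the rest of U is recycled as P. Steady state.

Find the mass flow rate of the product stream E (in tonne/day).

1317 tonne/day

ethanol vapour in C: m_A = 1610×0.855 + (1−0.133)·(1−0.745)·m_A, so m_A = 1376.5/0.7789 = 1767.3 tonne/day.
Product E = 0.745×1767.3 = 1316.6 tonne/day.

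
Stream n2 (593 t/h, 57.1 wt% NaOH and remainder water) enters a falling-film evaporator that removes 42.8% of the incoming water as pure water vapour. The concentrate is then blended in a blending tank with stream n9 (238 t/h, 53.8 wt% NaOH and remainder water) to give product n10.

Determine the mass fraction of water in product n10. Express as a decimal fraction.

0.354

Vapour removed = 0.428×0.429×593 = 108.88 t/h; concentrate = 484.12 t/h.
water reaching the mixer = 145.52 (from concentrate) + 238×0.462 = 255.47 t/h.
Product flow = 484.12 + 238 = 722.12 t/h; water fraction = 0.354.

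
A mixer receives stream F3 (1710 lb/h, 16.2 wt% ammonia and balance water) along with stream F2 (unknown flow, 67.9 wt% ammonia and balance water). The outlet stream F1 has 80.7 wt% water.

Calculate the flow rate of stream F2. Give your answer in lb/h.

109.1 lb/h

Let F2 be the unknown flow. Total out = 1710 + F2.
water balance: 1433 + 0.321·F2 = 0.807·(1710 + F2)
(0.321 − 0.807)·F2 = 0.807×1710 − 1433 = -53.01
F2 = -53.01 / -0.486 = 109.07 lb/h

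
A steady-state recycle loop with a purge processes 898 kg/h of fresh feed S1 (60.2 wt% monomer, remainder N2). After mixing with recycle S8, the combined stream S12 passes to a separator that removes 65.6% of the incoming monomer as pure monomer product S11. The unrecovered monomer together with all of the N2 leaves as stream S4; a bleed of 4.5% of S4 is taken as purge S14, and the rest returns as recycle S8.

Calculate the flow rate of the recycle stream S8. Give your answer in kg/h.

N2 enters only via S1 and leaves only via the purge: 898×0.398 = 0.045×(N2 in S4), and the separator passes all N2, so N2 in S12 = N2 in S4 = 7942.3 kg/h.
monomer in S12: m_A = 898×0.602 + (1−0.045)·(1−0.656)·m_A, so m_A = 540.6/0.6715 = 805.08 kg/h.
S4 = (1−0.656)×805.08 + 7942.3 = 8219.3 kg/h.
Recycle S8 = (1−0.045)×8219.3 = 7849.4 kg/h.

7849 kg/h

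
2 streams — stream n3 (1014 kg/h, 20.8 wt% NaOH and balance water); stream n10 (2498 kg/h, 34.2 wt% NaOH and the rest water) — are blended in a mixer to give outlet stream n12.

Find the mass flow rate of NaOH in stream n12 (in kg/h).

1065 kg/h

NaOH out = NaOH in = 1014×0.208 + 2498×0.342 = 1065.2 kg/h.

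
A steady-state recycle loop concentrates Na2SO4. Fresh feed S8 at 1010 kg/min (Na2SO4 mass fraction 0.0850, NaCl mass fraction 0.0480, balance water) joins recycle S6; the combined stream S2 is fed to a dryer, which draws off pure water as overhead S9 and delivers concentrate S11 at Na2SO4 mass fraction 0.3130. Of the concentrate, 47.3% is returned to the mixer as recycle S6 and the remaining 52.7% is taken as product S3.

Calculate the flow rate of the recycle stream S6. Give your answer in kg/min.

246.2 kg/min

Overall Na2SO4 balance (none leaves overhead): Na2SO4 in fresh feed = Na2SO4 in product, i.e. 1010×0.085 = (1−0.473)·S11·0.313.
S11 = 85.85/(0.313×0.527) = 520.46 kg/min.
Recycle S6 = 0.473×520.46 = 246.18 kg/min.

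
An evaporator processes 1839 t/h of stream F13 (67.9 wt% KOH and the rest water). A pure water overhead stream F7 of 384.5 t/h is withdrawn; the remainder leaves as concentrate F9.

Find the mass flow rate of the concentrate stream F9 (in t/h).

Concentrate = 1839 − 384.5 = 1454.5 t/h.

1454 t/h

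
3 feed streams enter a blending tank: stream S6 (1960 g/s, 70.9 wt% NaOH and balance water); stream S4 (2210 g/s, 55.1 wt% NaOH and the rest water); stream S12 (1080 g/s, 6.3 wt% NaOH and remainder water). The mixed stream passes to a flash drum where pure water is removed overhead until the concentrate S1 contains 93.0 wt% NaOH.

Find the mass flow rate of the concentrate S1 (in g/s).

2877 g/s

NaOH entering = 1960×0.709 + 2210×0.551 + 1080×0.063 = 2675.4 g/s.
All NaOH reports to S1, so S1 = 2675.4/0.930 = 2876.8 g/s.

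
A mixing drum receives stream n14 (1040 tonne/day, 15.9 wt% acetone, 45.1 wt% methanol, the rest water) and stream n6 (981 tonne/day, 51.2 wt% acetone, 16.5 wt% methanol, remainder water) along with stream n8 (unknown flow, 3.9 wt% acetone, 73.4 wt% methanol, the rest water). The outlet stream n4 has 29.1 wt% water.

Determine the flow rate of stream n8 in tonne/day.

2099 tonne/day

Let n8 be the unknown flow. Total out = 2021 + n8.
water balance: 722.46 + 0.227·n8 = 0.291·(2021 + n8)
(0.227 − 0.291)·n8 = 0.291×2021 − 722.46 = -134.35
n8 = -134.35 / -0.064 = 2099.3 tonne/day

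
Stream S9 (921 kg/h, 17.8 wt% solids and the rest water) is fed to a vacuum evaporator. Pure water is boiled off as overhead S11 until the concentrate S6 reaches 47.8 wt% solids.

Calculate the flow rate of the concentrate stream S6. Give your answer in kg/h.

solids is conserved: 921×0.178 = 163.94 kg/h all reports to the concentrate.
Concentrate = 163.94/(target fraction) = 342.97 kg/h.

343 kg/h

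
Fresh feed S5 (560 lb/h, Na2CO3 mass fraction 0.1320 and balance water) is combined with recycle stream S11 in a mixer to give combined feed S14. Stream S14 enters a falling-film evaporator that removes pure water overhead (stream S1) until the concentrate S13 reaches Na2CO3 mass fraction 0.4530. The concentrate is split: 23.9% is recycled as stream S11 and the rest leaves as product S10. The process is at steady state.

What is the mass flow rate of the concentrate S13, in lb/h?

Overall Na2CO3 balance (none leaves overhead): Na2CO3 in fresh feed = Na2CO3 in product, i.e. 560×0.132 = (1−0.239)·S13·0.453.
S13 = 73.92/(0.453×0.761) = 214.43 lb/h.

214.4 lb/h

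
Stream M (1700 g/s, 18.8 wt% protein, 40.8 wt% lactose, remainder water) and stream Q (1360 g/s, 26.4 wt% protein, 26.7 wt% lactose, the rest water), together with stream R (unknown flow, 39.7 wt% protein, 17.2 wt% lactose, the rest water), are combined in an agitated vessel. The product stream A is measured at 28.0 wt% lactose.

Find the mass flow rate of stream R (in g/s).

Let R be the unknown flow. Total out = 3060 + R.
lactose balance: 1056.7 + 0.172·R = 0.280·(3060 + R)
(0.172 − 0.280)·R = 0.280×3060 − 1056.7 = -199.92
R = -199.92 / -0.108 = 1851.1 g/s

1851 g/s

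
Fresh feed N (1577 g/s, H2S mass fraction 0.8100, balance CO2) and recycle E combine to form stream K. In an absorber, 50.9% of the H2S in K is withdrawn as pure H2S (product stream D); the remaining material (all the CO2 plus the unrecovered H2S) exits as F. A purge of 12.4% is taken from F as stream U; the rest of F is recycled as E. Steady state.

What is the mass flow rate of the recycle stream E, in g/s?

3081 g/s

CO2 enters only via N and leaves only via the purge: 1577×0.190 = 0.124×(CO2 in F), and the absorber passes all CO2, so CO2 in K = CO2 in F = 2416.4 g/s.
H2S in K: m_A = 1577×0.810 + (1−0.124)·(1−0.509)·m_A, so m_A = 1277.4/0.5699 = 2241.5 g/s.
F = (1−0.509)×2241.5 + 2416.4 = 3516.9 g/s.
Recycle E = (1−0.124)×3516.9 = 3080.8 g/s.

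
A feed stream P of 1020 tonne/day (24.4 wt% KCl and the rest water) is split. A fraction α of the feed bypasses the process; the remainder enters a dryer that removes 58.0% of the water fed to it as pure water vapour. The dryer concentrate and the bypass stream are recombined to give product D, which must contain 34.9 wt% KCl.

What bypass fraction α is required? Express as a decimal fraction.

All 1020×0.244 = 248.88 tonne/day of KCl reaches D, so D = 248.88/0.349 = 713.12 tonne/day and vapour = 306.88 tonne/day.
The evaporator receives (1−α)·1020 of feed at 0.756 water and removes 0.580 of that water:
0.580×0.756×(1−α)×1020 = 306.88
(1−α) = 306.88/447.25 = 0.6861;  α = 0.3139.

0.314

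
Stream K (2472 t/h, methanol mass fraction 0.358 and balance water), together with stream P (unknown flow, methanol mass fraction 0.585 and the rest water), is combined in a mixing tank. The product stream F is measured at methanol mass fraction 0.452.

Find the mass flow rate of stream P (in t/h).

1747 t/h

Let P be the unknown flow. Total out = 2472 + P.
methanol balance: 884.98 + 0.585·P = 0.452·(2472 + P)
(0.585 − 0.452)·P = 0.452×2472 − 884.98 = 232.37
P = 232.37 / 0.133 = 1747.1 t/h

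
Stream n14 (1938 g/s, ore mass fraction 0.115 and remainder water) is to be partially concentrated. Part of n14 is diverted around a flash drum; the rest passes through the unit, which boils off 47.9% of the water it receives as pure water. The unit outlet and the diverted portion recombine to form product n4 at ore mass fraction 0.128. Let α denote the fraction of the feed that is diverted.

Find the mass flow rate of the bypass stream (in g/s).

1474 g/s

All 1938×0.115 = 222.87 g/s of ore reaches n4, so n4 = 222.87/0.128 = 1741.2 g/s and vapour = 196.83 g/s.
The evaporator receives (1−α)·1938 of feed at 0.885 water and removes 0.479 of that water:
0.479×0.885×(1−α)×1938 = 196.83
(1−α) = 196.83/821.55 = 0.2396;  α = 0.7604.
Bypass flow = 0.7604×1938 = 1473.7 g/s.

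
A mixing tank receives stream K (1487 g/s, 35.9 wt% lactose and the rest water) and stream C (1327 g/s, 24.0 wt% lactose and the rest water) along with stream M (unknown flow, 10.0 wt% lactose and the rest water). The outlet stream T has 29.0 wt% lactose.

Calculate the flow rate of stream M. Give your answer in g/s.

Let M be the unknown flow. Total out = 2814 + M.
lactose balance: 852.31 + 0.100·M = 0.290·(2814 + M)
(0.100 − 0.290)·M = 0.290×2814 − 852.31 = -36.253
M = -36.253 / -0.190 = 190.81 g/s

190.8 g/s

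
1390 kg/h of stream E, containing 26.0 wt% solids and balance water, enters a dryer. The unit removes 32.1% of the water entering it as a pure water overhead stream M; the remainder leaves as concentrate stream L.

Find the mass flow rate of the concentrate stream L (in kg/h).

water entering = 1390×0.740 = 1028.6 kg/h; overhead removed = 0.321×1028.6 = 330.18 kg/h.
Concentrate = 1390 − 330.18 = 1059.8 kg/h.

1060 kg/h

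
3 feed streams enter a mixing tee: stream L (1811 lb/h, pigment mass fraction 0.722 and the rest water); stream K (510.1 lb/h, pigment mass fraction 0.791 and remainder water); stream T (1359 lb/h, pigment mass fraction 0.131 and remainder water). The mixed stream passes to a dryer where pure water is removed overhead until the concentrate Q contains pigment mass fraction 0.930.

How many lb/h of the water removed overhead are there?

1649 lb/h

pigment entering = 1811×0.722 + 510.1×0.791 + 1359×0.131 = 1889.1 lb/h.
All pigment reports to Q, so Q = 1889.1/0.930 = 2031.2 lb/h.
Total feed = 3680.1 lb/h; overhead = 3680.1 − 2031.2 = 1648.9 lb/h.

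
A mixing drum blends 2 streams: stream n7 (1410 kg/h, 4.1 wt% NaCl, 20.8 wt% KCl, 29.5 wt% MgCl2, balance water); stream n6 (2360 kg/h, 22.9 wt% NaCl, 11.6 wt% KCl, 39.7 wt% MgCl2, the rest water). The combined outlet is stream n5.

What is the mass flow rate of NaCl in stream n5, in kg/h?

NaCl out = NaCl in = 1410×0.041 + 2360×0.229 = 598.25 kg/h.

598.2 kg/h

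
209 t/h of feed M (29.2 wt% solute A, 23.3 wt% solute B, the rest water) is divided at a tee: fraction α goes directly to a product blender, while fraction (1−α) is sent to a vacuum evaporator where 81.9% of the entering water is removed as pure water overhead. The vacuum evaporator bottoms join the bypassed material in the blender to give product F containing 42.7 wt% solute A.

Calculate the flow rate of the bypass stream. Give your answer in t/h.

All 209×0.292 = 61.028 t/h of solute A reaches F, so F = 61.028/0.427 = 142.92 t/h and vapour = 66.077 t/h.
The evaporator receives (1−α)·209 of feed at 0.475 water and removes 0.819 of that water:
0.819×0.475×(1−α)×209 = 66.077
(1−α) = 66.077/81.306 = 0.8127;  α = 0.1873.
Bypass flow = 0.1873×209 = 39.146 t/h.

39.15 t/h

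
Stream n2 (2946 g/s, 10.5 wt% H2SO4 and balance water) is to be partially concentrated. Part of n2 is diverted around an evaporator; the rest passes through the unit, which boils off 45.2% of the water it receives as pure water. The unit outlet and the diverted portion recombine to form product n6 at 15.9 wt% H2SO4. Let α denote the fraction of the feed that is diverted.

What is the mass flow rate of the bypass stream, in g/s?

472.8 g/s

All 2946×0.105 = 309.33 g/s of H2SO4 reaches n6, so n6 = 309.33/0.159 = 1945.5 g/s and vapour = 1000.5 g/s.
The evaporator receives (1−α)·2946 of feed at 0.895 water and removes 0.452 of that water:
0.452×0.895×(1−α)×2946 = 1000.5
(1−α) = 1000.5/1191.8 = 0.8395;  α = 0.1605.
Bypass flow = 0.1605×2946 = 472.75 g/s.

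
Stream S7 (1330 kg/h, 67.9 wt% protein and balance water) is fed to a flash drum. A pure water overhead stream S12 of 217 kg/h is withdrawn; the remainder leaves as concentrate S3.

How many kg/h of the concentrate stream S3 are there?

1113 kg/h

Concentrate = 1330 − 217 = 1113 kg/h.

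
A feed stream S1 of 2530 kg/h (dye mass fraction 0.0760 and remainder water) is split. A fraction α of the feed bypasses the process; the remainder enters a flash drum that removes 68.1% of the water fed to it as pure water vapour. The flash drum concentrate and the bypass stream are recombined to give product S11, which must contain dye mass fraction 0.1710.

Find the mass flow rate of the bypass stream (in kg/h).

All 2530×0.076 = 192.28 kg/h of dye reaches S11, so S11 = 192.28/0.171 = 1124.4 kg/h and vapour = 1405.6 kg/h.
The evaporator receives (1−α)·2530 of feed at 0.924 water and removes 0.681 of that water:
0.681×0.924×(1−α)×2530 = 1405.6
(1−α) = 1405.6/1592 = 0.8829;  α = 0.1171.
Bypass flow = 0.1171×2530 = 296.28 kg/h.

296.3 kg/h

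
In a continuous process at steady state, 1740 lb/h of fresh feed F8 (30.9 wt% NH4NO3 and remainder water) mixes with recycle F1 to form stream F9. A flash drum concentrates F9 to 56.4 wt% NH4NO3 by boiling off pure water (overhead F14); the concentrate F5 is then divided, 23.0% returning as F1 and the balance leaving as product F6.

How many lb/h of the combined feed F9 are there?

Overall NH4NO3 balance (none leaves overhead): NH4NO3 in fresh feed = NH4NO3 in product, i.e. 1740×0.309 = (1−0.230)·F5·0.564.
F5 = 537.66/(0.564×0.770) = 1238 lb/h.
Recycle F1 = 0.230×1238 = 284.75 lb/h.
Combined feed F9 = 1740 + 284.75 = 2024.8 lb/h.

2025 lb/h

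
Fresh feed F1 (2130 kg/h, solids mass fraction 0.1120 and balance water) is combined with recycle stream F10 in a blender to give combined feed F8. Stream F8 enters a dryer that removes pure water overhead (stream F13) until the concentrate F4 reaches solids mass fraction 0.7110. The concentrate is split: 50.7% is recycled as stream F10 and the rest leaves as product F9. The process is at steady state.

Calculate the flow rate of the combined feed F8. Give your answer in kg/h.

2475 kg/h

Overall solids balance (none leaves overhead): solids in fresh feed = solids in product, i.e. 2130×0.112 = (1−0.507)·F4·0.711.
F4 = 238.56/(0.711×0.493) = 680.58 kg/h.
Recycle F10 = 0.507×680.58 = 345.06 kg/h.
Combined feed F8 = 2130 + 345.06 = 2475.1 kg/h.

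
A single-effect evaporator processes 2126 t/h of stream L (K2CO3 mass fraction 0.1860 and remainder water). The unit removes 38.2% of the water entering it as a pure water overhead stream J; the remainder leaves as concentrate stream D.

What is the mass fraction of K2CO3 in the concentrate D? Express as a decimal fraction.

K2CO3 is not removed: 2126×0.186 = 395.44 t/h of K2CO3 enters D.
water entering = 2126×0.814 = 1730.6 t/h; overhead removed = 0.382×1730.6 = 661.08 t/h.
Concentrate = 2126 − 661.08 = 1464.9 t/h.
Mass fraction = 395.44/1464.9 = 0.2699.

0.2699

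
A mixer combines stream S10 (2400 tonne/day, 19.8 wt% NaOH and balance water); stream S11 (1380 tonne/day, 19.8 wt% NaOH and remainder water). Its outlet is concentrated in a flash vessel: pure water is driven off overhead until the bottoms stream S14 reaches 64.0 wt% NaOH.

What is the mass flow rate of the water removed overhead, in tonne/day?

NaOH entering = 2400×0.198 + 1380×0.198 = 748.44 tonne/day.
All NaOH reports to S14, so S14 = 748.44/0.640 = 1169.4 tonne/day.
Total feed = 3780 tonne/day; overhead = 3780 − 1169.4 = 2610.6 tonne/day.

2611 tonne/day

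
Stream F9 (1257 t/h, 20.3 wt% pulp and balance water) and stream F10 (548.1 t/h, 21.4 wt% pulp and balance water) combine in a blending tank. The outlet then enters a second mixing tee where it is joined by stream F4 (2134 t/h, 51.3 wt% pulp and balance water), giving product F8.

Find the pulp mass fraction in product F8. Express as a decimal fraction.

0.372

Overall, product flow = 3939.1 t/h.
pulp in = 1257×0.203 + 548.1×0.214 + 2134×0.513 = 1467.2 t/h.
pulp fraction in F8 = 0.372.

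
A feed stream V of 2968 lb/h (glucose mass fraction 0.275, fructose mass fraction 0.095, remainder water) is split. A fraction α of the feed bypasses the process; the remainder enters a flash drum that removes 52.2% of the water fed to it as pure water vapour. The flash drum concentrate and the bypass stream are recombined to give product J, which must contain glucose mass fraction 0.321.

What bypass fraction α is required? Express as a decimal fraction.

All 2968×0.275 = 816.2 lb/h of glucose reaches J, so J = 816.2/0.321 = 2542.7 lb/h and vapour = 425.32 lb/h.
The evaporator receives (1−α)·2968 of feed at 0.630 water and removes 0.522 of that water:
0.522×0.630×(1−α)×2968 = 425.32
(1−α) = 425.32/976.06 = 0.4358;  α = 0.5642.

0.564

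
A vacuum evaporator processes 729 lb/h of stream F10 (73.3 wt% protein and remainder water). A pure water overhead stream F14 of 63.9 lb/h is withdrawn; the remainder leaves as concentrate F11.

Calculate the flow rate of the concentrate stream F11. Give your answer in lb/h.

665.1 lb/h

Concentrate = 729 − 63.9 = 665.1 lb/h.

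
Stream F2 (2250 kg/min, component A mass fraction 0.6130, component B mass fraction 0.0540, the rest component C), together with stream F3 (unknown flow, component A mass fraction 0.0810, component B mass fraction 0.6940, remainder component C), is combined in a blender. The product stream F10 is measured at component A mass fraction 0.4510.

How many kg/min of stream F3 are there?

Let F3 be the unknown flow. Total out = 2250 + F3.
component A balance: 1379.2 + 0.081·F3 = 0.451·(2250 + F3)
(0.081 − 0.451)·F3 = 0.451×2250 − 1379.2 = -364.5
F3 = -364.5 / -0.370 = 985.14 kg/min

985.1 kg/min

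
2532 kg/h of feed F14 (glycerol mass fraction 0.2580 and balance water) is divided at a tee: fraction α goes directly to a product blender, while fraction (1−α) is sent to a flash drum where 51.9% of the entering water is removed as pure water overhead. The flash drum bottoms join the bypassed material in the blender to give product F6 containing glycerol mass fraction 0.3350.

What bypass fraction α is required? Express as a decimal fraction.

0.403

All 2532×0.258 = 653.26 kg/h of glycerol reaches F6, so F6 = 653.26/0.335 = 1950 kg/h and vapour = 581.98 kg/h.
The evaporator receives (1−α)·2532 of feed at 0.742 water and removes 0.519 of that water:
0.519×0.742×(1−α)×2532 = 581.98
(1−α) = 581.98/975.07 = 0.5969;  α = 0.4031.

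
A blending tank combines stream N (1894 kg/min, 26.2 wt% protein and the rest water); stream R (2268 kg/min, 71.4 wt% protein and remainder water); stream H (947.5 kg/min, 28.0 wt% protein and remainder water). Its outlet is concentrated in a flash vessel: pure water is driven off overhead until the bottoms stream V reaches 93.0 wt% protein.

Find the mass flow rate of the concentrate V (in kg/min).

2560 kg/min

protein entering = 1894×0.262 + 2268×0.714 + 947.5×0.280 = 2380.9 kg/min.
All protein reports to V, so V = 2380.9/0.930 = 2560.1 kg/min.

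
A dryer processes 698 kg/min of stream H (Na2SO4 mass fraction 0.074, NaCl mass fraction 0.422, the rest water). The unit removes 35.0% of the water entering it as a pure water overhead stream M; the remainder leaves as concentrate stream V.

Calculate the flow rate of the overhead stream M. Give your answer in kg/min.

123.1 kg/min

water entering = 698×0.504 = 351.79 kg/min; overhead removed = 0.350×351.79 = 123.13 kg/min.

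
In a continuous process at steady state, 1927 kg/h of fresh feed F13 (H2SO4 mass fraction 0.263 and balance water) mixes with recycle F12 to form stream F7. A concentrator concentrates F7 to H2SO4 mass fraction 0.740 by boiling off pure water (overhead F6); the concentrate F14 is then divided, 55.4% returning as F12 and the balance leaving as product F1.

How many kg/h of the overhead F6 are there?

1242 kg/h

Overall H2SO4 balance (none leaves overhead): H2SO4 in fresh feed = H2SO4 in product, i.e. 1927×0.263 = (1−0.554)·F14·0.740.
F14 = 506.8/(0.740×0.446) = 1535.6 kg/h.
Recycle F12 = 0.554×1535.6 = 850.71 kg/h.
Combined feed F7 = 1927 + 850.71 = 2777.7 kg/h.
Overhead F6 = F7 − F14 = 2777.7 − 1535.6 = 1242.1 kg/h.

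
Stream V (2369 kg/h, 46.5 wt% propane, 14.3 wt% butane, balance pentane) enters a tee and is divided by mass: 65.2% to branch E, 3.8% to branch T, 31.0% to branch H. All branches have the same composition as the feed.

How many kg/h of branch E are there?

1545 kg/h

Branch E flow = 0.652×2369 = 1544.6 kg/h.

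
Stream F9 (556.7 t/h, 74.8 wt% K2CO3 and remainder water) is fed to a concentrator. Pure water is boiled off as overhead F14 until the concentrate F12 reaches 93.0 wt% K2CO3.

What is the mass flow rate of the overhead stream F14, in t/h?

K2CO3 is conserved: 556.7×0.748 = 416.41 t/h all reports to the concentrate.
Concentrate = 416.41/(target fraction) = 447.75 t/h.
Overhead = 556.7 − 447.75 = 108.95 t/h.

108.9 t/h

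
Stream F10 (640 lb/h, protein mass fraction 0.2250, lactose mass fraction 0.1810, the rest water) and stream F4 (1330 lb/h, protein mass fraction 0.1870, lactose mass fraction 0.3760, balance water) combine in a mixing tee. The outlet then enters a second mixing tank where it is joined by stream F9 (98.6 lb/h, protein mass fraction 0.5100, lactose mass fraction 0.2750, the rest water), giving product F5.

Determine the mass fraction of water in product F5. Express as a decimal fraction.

0.4750

Overall, product flow = 2068.6 lb/h.
water in = 640×0.594 + 1330×0.437 + 98.6×0.215 = 982.57 lb/h.
water fraction in F5 = 0.4750.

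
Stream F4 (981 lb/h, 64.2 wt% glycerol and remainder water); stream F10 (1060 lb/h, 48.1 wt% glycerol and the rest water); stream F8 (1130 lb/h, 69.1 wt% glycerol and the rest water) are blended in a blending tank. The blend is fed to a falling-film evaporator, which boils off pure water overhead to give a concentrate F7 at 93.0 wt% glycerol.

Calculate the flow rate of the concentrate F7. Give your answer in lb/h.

2065 lb/h

glycerol entering = 981×0.642 + 1060×0.481 + 1130×0.691 = 1920.5 lb/h.
All glycerol reports to F7, so F7 = 1920.5/0.930 = 2065 lb/h.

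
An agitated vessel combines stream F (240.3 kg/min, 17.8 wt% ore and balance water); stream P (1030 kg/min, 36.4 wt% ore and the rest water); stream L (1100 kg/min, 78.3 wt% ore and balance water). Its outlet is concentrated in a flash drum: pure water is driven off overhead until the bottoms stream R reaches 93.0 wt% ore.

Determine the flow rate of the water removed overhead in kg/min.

995 kg/min

ore entering = 240.3×0.178 + 1030×0.364 + 1100×0.783 = 1279 kg/min.
All ore reports to R, so R = 1279/0.930 = 1375.3 kg/min.
Total feed = 2370.3 kg/min; overhead = 2370.3 − 1375.3 = 995.04 kg/min.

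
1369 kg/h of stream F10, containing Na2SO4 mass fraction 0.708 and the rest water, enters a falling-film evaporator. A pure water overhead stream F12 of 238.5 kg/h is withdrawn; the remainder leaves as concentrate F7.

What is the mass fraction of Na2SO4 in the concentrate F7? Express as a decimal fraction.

0.857

Na2SO4 is not removed: 1369×0.708 = 969.25 kg/h of Na2SO4 enters F7.
Concentrate = 1369 − 238.5 = 1130.5 kg/h.
Mass fraction = 969.25/1130.5 = 0.857.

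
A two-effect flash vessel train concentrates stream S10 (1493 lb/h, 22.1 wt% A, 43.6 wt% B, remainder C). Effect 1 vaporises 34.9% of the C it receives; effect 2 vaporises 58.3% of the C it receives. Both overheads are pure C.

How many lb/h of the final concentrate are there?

C in feed = 1493×0.343 = 512.1 lb/h.
After stage 1: C left = (1−0.349)×512.1 = 333.38; stream total = 1314.3 lb/h.
After stage 2: C left = (1−0.583)×333.38 = 139.02; final concentrate = 1119.9 lb/h.

1120 lb/h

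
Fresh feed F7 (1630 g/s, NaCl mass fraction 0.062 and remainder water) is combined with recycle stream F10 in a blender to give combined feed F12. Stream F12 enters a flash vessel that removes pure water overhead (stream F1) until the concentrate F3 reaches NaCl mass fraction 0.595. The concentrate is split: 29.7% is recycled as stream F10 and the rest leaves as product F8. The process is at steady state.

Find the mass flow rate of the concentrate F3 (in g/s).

Overall NaCl balance (none leaves overhead): NaCl in fresh feed = NaCl in product, i.e. 1630×0.062 = (1−0.297)·F3·0.595.
F3 = 101.06/(0.595×0.703) = 241.61 g/s.

241.6 g/s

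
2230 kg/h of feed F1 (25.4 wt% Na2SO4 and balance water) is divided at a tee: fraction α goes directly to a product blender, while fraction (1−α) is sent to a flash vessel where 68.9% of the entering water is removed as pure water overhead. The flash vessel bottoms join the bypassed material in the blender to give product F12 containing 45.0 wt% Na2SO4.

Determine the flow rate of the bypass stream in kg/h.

340.3 kg/h

All 2230×0.254 = 566.42 kg/h of Na2SO4 reaches F12, so F12 = 566.42/0.450 = 1258.7 kg/h and vapour = 971.29 kg/h.
The evaporator receives (1−α)·2230 of feed at 0.746 water and removes 0.689 of that water:
0.689×0.746×(1−α)×2230 = 971.29
(1−α) = 971.29/1146.2 = 0.8474;  α = 0.1526.
Bypass flow = 0.1526×2230 = 340.31 kg/h.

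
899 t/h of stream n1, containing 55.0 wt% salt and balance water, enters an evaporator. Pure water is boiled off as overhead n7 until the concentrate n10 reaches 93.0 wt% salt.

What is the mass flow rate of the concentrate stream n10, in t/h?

salt is conserved: 899×0.550 = 494.45 t/h all reports to the concentrate.
Concentrate = 494.45/(target fraction) = 531.67 t/h.

531.7 t/h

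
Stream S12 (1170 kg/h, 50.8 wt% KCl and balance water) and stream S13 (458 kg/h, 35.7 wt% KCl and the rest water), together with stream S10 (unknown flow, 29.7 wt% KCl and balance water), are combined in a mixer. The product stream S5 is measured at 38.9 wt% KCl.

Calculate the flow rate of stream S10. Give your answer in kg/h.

Let S10 be the unknown flow. Total out = 1628 + S10.
KCl balance: 757.87 + 0.297·S10 = 0.389·(1628 + S10)
(0.297 − 0.389)·S10 = 0.389×1628 − 757.87 = -124.57
S10 = -124.57 / -0.092 = 1354.1 kg/h

1354 kg/h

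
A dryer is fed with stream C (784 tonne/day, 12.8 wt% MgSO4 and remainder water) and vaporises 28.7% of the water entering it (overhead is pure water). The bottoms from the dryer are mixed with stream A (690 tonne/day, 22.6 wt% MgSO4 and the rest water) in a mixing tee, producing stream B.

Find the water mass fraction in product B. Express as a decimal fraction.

0.7994

Vapour removed = 0.287×0.872×784 = 196.21 tonne/day; concentrate = 587.79 tonne/day.
water reaching the mixer = 487.44 (from concentrate) + 690×0.774 = 1021.5 tonne/day.
Product flow = 587.79 + 690 = 1277.8 tonne/day; water fraction = 0.7994.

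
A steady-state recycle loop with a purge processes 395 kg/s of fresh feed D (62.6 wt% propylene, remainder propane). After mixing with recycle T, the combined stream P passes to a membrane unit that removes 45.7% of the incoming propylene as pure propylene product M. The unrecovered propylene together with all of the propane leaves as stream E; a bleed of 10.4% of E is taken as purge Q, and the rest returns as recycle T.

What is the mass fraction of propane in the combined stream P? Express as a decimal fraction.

0.747

propane enters only via D and leaves only via the purge: 395×0.374 = 0.104×(propane in E), and the membrane unit passes all propane, so propane in P = propane in E = 1420.5 kg/s.
propylene in P: m_A = 395×0.626 + (1−0.104)·(1−0.457)·m_A, so m_A = 247.27/0.5135 = 481.56 kg/s.
P = 481.56 + 1420.5 = 1902 kg/s.
propane fraction in P = 1420.5/1902 = 0.747.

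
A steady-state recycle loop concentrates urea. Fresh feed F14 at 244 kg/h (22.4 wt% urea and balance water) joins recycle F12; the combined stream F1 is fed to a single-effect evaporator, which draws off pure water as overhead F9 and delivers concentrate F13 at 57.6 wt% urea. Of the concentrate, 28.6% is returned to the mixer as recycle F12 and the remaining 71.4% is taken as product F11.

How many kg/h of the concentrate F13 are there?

132.9 kg/h

Overall urea balance (none leaves overhead): urea in fresh feed = urea in product, i.e. 244×0.224 = (1−0.286)·F13·0.576.
F13 = 54.656/(0.576×0.714) = 132.9 kg/h.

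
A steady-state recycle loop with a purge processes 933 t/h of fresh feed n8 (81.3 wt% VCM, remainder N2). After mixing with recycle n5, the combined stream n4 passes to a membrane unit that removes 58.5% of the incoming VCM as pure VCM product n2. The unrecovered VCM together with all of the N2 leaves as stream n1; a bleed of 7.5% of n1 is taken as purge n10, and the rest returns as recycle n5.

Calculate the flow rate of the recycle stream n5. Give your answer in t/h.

2624 t/h

N2 enters only via n8 and leaves only via the purge: 933×0.187 = 0.075×(N2 in n1), and the membrane unit passes all N2, so N2 in n4 = N2 in n1 = 2326.3 t/h.
VCM in n4: m_A = 933×0.813 + (1−0.075)·(1−0.585)·m_A, so m_A = 758.53/0.6161 = 1231.1 t/h.
n1 = (1−0.585)×1231.1 + 2326.3 = 2837.2 t/h.
Recycle n5 = (1−0.075)×2837.2 = 2624.4 t/h.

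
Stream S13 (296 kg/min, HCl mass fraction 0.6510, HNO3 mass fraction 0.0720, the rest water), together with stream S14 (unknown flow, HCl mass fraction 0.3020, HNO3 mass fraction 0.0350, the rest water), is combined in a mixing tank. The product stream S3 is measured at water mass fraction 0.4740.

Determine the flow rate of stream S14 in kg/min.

308.5 kg/min

Let S14 be the unknown flow. Total out = 296 + S14.
water balance: 81.992 + 0.663·S14 = 0.474·(296 + S14)
(0.663 − 0.474)·S14 = 0.474×296 − 81.992 = 58.312
S14 = 58.312 / 0.189 = 308.53 kg/min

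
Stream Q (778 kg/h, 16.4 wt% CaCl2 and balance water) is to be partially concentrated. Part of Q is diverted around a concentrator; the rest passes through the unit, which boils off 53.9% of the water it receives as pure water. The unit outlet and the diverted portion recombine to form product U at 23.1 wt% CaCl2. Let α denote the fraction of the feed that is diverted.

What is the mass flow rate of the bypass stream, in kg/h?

All 778×0.164 = 127.59 kg/h of CaCl2 reaches U, so U = 127.59/0.231 = 552.35 kg/h and vapour = 225.65 kg/h.
The evaporator receives (1−α)·778 of feed at 0.836 water and removes 0.539 of that water:
0.539×0.836×(1−α)×778 = 225.65
(1−α) = 225.65/350.57 = 0.6437;  α = 0.3563.
Bypass flow = 0.3563×778 = 277.22 kg/h.

277.2 kg/h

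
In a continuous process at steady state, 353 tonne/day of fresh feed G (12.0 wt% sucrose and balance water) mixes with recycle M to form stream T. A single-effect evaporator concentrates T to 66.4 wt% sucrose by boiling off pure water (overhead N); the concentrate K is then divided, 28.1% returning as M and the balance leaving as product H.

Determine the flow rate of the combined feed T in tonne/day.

377.9 tonne/day

Overall sucrose balance (none leaves overhead): sucrose in fresh feed = sucrose in product, i.e. 353×0.120 = (1−0.281)·K·0.664.
K = 42.36/(0.664×0.719) = 88.728 tonne/day.
Recycle M = 0.281×88.728 = 24.932 tonne/day.
Combined feed T = 353 + 24.932 = 377.93 tonne/day.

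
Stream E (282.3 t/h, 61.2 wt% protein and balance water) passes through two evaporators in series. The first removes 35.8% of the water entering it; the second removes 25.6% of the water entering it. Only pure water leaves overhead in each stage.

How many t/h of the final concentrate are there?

225.1 t/h

water in feed = 282.3×0.388 = 109.53 t/h.
After stage 1: water left = (1−0.358)×109.53 = 70.32; stream total = 243.09 t/h.
After stage 2: water left = (1−0.256)×70.32 = 52.318; final concentrate = 225.09 t/h.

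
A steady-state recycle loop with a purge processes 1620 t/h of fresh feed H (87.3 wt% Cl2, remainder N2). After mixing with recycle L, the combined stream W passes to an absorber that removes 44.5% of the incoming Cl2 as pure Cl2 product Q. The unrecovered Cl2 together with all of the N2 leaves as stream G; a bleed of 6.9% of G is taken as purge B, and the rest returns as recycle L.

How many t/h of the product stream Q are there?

Cl2 in W: m_A = 1620×0.873 + (1−0.069)·(1−0.445)·m_A, so m_A = 1414.3/0.4833 = 2926.3 t/h.
Product Q = 0.445×2926.3 = 1302.2 t/h.

1302 t/h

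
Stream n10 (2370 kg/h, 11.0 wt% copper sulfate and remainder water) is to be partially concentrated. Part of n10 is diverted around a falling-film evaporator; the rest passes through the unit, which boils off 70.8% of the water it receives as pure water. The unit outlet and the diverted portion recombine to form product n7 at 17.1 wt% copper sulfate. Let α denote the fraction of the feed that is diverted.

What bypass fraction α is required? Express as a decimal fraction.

All 2370×0.110 = 260.7 kg/h of copper sulfate reaches n7, so n7 = 260.7/0.171 = 1524.6 kg/h and vapour = 845.44 kg/h.
The evaporator receives (1−α)·2370 of feed at 0.890 water and removes 0.708 of that water:
0.708×0.890×(1−α)×2370 = 845.44
(1−α) = 845.44/1493.4 = 0.5661;  α = 0.4339.

0.434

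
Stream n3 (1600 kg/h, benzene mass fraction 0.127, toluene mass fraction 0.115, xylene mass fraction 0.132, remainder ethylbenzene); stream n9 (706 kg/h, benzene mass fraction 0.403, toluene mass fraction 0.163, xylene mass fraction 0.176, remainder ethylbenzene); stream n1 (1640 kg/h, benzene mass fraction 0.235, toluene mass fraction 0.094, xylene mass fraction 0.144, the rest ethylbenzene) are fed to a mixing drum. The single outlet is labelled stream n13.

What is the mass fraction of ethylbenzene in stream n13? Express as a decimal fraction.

0.519

Total flow out = 1600 + 706 + 1640 = 3946 kg/h.
ethylbenzene in = 1600×0.626 + 706×0.258 + 1640×0.527 = 2048 kg/h.
ethylbenzene mass fraction in n13 = 2048/3946 = 0.519.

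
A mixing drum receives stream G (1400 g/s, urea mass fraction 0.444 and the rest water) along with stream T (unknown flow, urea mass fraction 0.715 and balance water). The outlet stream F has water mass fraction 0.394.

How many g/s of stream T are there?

Let T be the unknown flow. Total out = 1400 + T.
water balance: 778.4 + 0.285·T = 0.394·(1400 + T)
(0.285 − 0.394)·T = 0.394×1400 − 778.4 = -226.8
T = -226.8 / -0.109 = 2080.7 g/s

2081 g/s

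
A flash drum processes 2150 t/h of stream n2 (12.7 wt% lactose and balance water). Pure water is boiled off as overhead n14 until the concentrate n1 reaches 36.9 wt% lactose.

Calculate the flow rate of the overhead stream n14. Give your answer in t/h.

1410 t/h

lactose is conserved: 2150×0.127 = 273.05 t/h all reports to the concentrate.
Concentrate = 273.05/(target fraction) = 739.97 t/h.
Overhead = 2150 − 739.97 = 1410 t/h.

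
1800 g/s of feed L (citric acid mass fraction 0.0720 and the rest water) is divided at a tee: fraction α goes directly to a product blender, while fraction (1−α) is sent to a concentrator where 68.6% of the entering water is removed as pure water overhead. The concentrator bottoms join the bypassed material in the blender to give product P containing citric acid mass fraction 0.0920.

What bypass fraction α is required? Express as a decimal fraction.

0.659

All 1800×0.072 = 129.6 g/s of citric acid reaches P, so P = 129.6/0.092 = 1408.7 g/s and vapour = 391.3 g/s.
The evaporator receives (1−α)·1800 of feed at 0.928 water and removes 0.686 of that water:
0.686×0.928×(1−α)×1800 = 391.3
(1−α) = 391.3/1145.9 = 0.3415;  α = 0.6585.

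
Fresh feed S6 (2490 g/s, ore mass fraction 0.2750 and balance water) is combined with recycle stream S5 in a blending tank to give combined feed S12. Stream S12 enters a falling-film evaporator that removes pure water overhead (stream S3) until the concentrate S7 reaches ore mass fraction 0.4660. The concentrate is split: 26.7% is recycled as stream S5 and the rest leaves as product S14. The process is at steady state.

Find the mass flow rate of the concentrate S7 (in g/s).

Overall ore balance (none leaves overhead): ore in fresh feed = ore in product, i.e. 2490×0.275 = (1−0.267)·S7·0.466.
S7 = 684.75/(0.466×0.733) = 2004.7 g/s.

2005 g/s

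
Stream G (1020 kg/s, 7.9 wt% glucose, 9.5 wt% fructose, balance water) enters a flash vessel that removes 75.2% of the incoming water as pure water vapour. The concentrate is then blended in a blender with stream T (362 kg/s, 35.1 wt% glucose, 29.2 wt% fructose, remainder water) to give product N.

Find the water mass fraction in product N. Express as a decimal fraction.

Vapour removed = 0.752×0.826×1020 = 633.58 kg/s; concentrate = 386.42 kg/s.
water reaching the mixer = 208.94 (from concentrate) + 362×0.357 = 338.18 kg/s.
Product flow = 386.42 + 362 = 748.42 kg/s; water fraction = 0.4519.

0.4519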